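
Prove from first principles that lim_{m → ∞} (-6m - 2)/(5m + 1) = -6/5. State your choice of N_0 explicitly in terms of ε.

Let ε > 0 be given. For m ≥ 1, |(-6m - 2)/(5m + 1) + 6/5| = |-4|/(5(5m + 1)) = 4/(5(5m + 1)).
Since 5m + 1 ≥ 5m for m ≥ 1, this is ≤ 4/(5·5m) = (4/25)/m.
So |(-6m - 2)/(5m + 1) + 6/5| < ε whenever m > (4/25)/ε.
Take N_0 = (4/25)/ε. If m > N_0 then |(-6m - 2)/(5m + 1) + 6/5| ≤ (4/25)/m < ε.

N_0 = (4/25)/ε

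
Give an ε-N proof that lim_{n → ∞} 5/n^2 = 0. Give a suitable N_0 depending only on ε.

Suppose ε > 0. For n ≥ 1, |5/n^2 − 0| = 5/n^2.
5/n^2 < ε ⇔ n^2 > 5/ε ⇔ n > (5/ε)^{1/2}.
Take N_0 = (5/ε)^{1/2}. Then n > N_0 implies 5/n^2 < ε.

N_0 = (5/ε)^{1/2}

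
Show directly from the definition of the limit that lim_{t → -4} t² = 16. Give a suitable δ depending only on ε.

Let ε > 0. We seek δ > 0 with 0 < |t + 4| < δ ⇒ |t² − 16| < ε.
Factor: t² − 16 = (t + 4)(t - 4), so |t² − 16| = |t + 4|·|t - 4|.
Impose δ ≤ 1 so that |t| < 5; then |t - 4| ≤ 9.
Hence |t² − 16| ≤ 9|t + 4|, which is < ε once |t + 4| < ε/9.
Take δ = min(1, ε/9). If 0 < |t + 4| < δ then both bounds hold and |t² − 16| ≤ 9|t + 4| < 9·(ε/9) = ε.

δ = min(1, ε/9)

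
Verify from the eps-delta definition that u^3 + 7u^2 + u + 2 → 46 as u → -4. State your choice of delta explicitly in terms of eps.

Fix eps > 0. We want delta > 0 such that 0 < |u + 4| < delta implies |(u^3 + 7u^2 + u + 2) − 46| < eps.
(u^3 + 7u^2 + u + 2) − 46 = u^3 + 7u^2 + u - 44 = (u + 4)(u^2 + 3u - 11).
So |(u^3 + 7u^2 + u + 2) − 46| = |u + 4|·|u^2 + 3u - 11|.
Assume first that |u + 4| < 1, so |u| < 5. Then |u^2 + 3u - 11| ≤ 5^2 + 3·5 + 11 = 51.
Hence |(u^3 + 7u^2 + u + 2) − 46| ≤ 51|u + 4| < eps provided |u + 4| < eps/51.
Choosing delta = min(1, eps/51) ensures both conditions, hence |(u^3 + 7u^2 + u + 2) − 46| < eps.

delta = min(1, eps/51)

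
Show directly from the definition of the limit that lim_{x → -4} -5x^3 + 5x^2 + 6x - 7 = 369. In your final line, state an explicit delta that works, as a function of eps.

Let eps > 0 be given. We want delta > 0 such that 0 < |x + 4| < delta implies |(-5x^3 + 5x^2 + 6x - 7) − 369| < eps.
(-5x^3 + 5x^2 + 6x - 7) − 369 = -5x^3 + 5x^2 + 6x - 376 = (x + 4)(-5x^2 + 25x - 94).
So |(-5x^3 + 5x^2 + 6x - 7) − 369| = |x + 4|·|-5x^2 + 25x - 94|.
Assume first that |x + 4| < 1, so |x| < 5. Then |-5x^2 + 25x - 94| ≤ 5·5^2 + 25·5 + 94 = 344.
Hence |(-5x^3 + 5x^2 + 6x - 7) − 369| ≤ 344|x + 4| < eps provided |x + 4| < eps/344.
Take delta = min(1, eps/344). Then 0 < |x + 4| < delta gives both |x + 4| < 1 and |x + 4| < eps/344, so |(-5x^3 + 5x^2 + 6x - 7) − 369| < eps.

delta = min(1, eps/344)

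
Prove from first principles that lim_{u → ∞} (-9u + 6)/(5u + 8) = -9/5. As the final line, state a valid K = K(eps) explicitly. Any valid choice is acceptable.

Let eps > 0 be given. We seek K > 0 such that u > K implies |(-9u + 6)/(5u + 8) + 9/5| < eps.
(-9u + 6)/(5u + 8) + 9/5 = (5(-9u + 6) − (-9)(5u + 8)) / (5(5u + 8)) = 102/(5(5u + 8)).
For u > 0 we have 5u + 8 > 5u, so |(-9u + 6)/(5u + 8) + 9/5| = 102/(5(5u + 8)) < 102/(5·5u) = (102/25)/u.
Thus |(-9u + 6)/(5u + 8) + 9/5| < eps whenever u > (102/25)/eps.
Take K = (102/25)/eps. If u > K then |(-9u + 6)/(5u + 8) + 9/5| < (102/25)/u < eps.

K = (102/25)/eps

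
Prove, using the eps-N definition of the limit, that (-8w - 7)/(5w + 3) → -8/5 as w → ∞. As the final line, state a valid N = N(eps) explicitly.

N = (11/25)/eps

Fix eps > 0. We seek N > 0 such that w > N implies |(-8w - 7)/(5w + 3) + 8/5| < eps.
(-8w - 7)/(5w + 3) + 8/5 = (5(-8w - 7) − (-8)(5w + 3)) / (5(5w + 3)) = -11/(5(5w + 3)).
For w > 0 we have 5w + 3 > 5w, so |(-8w - 7)/(5w + 3) + 8/5| = 11/(5(5w + 3)) < 11/(5·5w) = (11/25)/w.
Thus |(-8w - 7)/(5w + 3) + 8/5| < eps whenever w > (11/25)/eps.
Take N = (11/25)/eps. If w > N then |(-8w - 7)/(5w + 3) + 8/5| < (11/25)/w < eps.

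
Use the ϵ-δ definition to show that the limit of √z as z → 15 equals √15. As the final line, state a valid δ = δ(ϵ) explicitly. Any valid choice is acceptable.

δ = min(15, √15·ϵ)

Suppose ϵ > 0. We want δ > 0 such that 0 < |z − 15| < δ implies |√z − √15| < ϵ.
Rationalise: √z − √15 = (z − 15)/(√z + √15), so |√z − √15| = |z − 15|/(√z + √15).
Restrict δ ≤ 15 so that |z − 15| < 15 forces z > 0, and then √z + √15 > √15.
Hence |√z − √15| < |z − 15|/√15, which is < ϵ once |z − 15| < √15·ϵ.
Take δ = min(15, √15·ϵ). If 0 < |z − 15| < δ then z > 0 and |√z − √15| < |z − 15|/√15 < ϵ.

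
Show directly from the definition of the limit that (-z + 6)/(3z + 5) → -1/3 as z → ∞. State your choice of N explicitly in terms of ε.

Let ε > 0. We seek N > 0 such that z > N implies |(-z + 6)/(3z + 5) + 1/3| < ε.
(-z + 6)/(3z + 5) + 1/3 = (3(-z + 6) − (-1)(3z + 5)) / (3(3z + 5)) = 23/(3(3z + 5)).
For z > 0 we have 3z + 5 > 3z, so |(-z + 6)/(3z + 5) + 1/3| = 23/(3(3z + 5)) < 23/(3·3z) = (23/9)/z.
Thus |(-z + 6)/(3z + 5) + 1/3| < ε whenever z > (23/9)/ε.
Take N = (23/9)/ε. If z > N then |(-z + 6)/(3z + 5) + 1/3| < (23/9)/z < ε.

N = (23/9)/ε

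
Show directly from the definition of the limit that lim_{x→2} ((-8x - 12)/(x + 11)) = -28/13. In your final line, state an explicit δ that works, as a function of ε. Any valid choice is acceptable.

δ = min(13/2, (169/152)ε)

Let ε > 0. We want δ > 0 with 0 < |x − 2| < δ ⇒ |(-8x - 12)/(x + 11) + 28/13| < ε.
Combining over a common denominator, (-8x - 12)/(x + 11) + 28/13 = [(-8x - 12)·13 − (-28)·(x + 11)] / [13·(x + 11)] = -76(x − 2) / (13(x + 11)).
So |(-8x - 12)/(x + 11) + 28/13| = 76|x − 2| / (13·|x + 11|).
Restrict δ ≤ 13/2. Then |x − 2| < 13/2 gives |x + 11| = |(x − 2) + 13| ≥ 13 − 13/2 = 13/2.
Hence |(-8x - 12)/(x + 11) + 28/13| < 76|x − 2|/(13·(13/2)) = (152/169)|x − 2|, which is < ε once |x − 2| < (169/152)ε.
Take δ = min(13/2, (169/152)ε). Then 0 < |x − 2| < δ forces both bounds, so |(-8x - 12)/(x + 11) + 28/13| < ε.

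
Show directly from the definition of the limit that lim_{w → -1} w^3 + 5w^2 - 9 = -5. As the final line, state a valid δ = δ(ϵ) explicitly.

Let ϵ > 0 be given. We want δ > 0 such that 0 < |w + 1| < δ implies |(w^3 + 5w^2 - 9) + 5| < ϵ.
(w^3 + 5w^2 - 9) + 5 = w^3 + 5w^2 - 4 = (w + 1)(w^2 + 4w - 4).
So |(w^3 + 5w^2 - 9) + 5| = |w + 1|·|w^2 + 4w - 4|.
Require δ ≤ 2. Then |w + 1| < 2 gives |w| < 3, and by the triangle inequality |w^2 + 4w - 4| ≤ 3^2 + 4·3 + 4 = 25.
Hence |(w^3 + 5w^2 - 9) + 5| ≤ 25|w + 1| < ϵ provided |w + 1| < ϵ/25.
Choosing δ = min(2, ϵ/25) ensures both conditions, hence |(w^3 + 5w^2 - 9) + 5| < ϵ.

δ = min(2, ϵ/25)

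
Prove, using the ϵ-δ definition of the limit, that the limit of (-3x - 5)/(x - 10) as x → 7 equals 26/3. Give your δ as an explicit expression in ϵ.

Suppose ϵ > 0. We want δ > 0 with 0 < |x − 7| < δ ⇒ |(-3x - 5)/(x - 10) − (26/3)| < ϵ.
Combining over a common denominator, (-3x - 5)/(x - 10) − (26/3) = [(-3x - 5)·(-3) − (-26)·(x - 10)] / [(-3)·(x - 10)] = 35(x − 7) / ((-3)(x - 10)).
So |(-3x - 5)/(x - 10) − (26/3)| = 35|x − 7| / (3·|x − 10|).
Require δ ≤ 3/2, so |x − 10| ≥ |-3| − |x − 7| > 3 − 3/2 = 3/2.
Hence |(-3x - 5)/(x - 10) − (26/3)| < 35|x − 7|/(3·(3/2)) = (70/9)|x − 7|, which is < ϵ once |x − 7| < (9/70)ϵ.
Take δ = min(3/2, (9/70)ϵ). Then 0 < |x − 7| < δ forces both bounds, so |(-3x - 5)/(x - 10) − (26/3)| < ϵ.

δ = min(3/2, (9/70)ϵ)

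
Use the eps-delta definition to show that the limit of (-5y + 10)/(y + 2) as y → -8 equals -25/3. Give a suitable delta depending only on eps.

Fix eps > 0. We want delta > 0 with 0 < |y + 8| < delta ⇒ |(-5y + 10)/(y + 2) + 25/3| < eps.
Combining over a common denominator, (-5y + 10)/(y + 2) + 25/3 = [(-5y + 10)·(-6) − 50·(y + 2)] / [(-6)·(y + 2)] = -20(y + 8) / ((-6)(y + 2)).
So |(-5y + 10)/(y + 2) + 25/3| = 20|y + 8| / (6·|y + 2|).
Require delta ≤ 3, so |y + 2| ≥ |-6| − |y + 8| > 6 − 3 = 3.
Hence |(-5y + 10)/(y + 2) + 25/3| < 20|y + 8|/(6·3) = (10/9)|y + 8|, which is < eps once |y + 8| < (9/10)eps.
Take delta = min(3, (9/10)eps). Then 0 < |y + 8| < delta forces both bounds, so |(-5y + 10)/(y + 2) + 25/3| < eps.

delta = min(3, (9/10)eps)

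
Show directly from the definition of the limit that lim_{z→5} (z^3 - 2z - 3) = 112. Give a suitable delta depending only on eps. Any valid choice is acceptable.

delta = min(2, eps/107)

Fix eps > 0. We want delta > 0 such that 0 < |z − 5| < delta implies |(z^3 - 2z - 3) − 112| < eps.
(z^3 - 2z - 3) − 112 = z^3 - 2z - 115 = (z − 5)(z^2 + 5z + 23).
So |(z^3 - 2z - 3) − 112| = |z − 5|·|z^2 + 5z + 23|.
Require delta ≤ 2. Then |z − 5| < 2 gives |z| < 7, and by the triangle inequality |z^2 + 5z + 23| ≤ 7^2 + 5·7 + 23 = 107.
Hence |(z^3 - 2z - 3) − 112| ≤ 107|z − 5| < eps provided |z − 5| < eps/107.
Take delta = min(2, eps/107). Then 0 < |z − 5| < delta gives both |z − 5| < 2 and |z − 5| < eps/107, so |(z^3 - 2z - 3) − 112| < eps.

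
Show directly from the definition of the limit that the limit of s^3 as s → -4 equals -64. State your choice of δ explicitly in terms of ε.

δ = min(1, ε/61)

Fix ε > 0. We seek δ > 0 with 0 < |s + 4| < δ ⇒ |s^3 + 64| < ε.
Factor: s^3 + 64 = (s + 4)(s^2 - 4s + 16), so |s^3 + 64| = |s + 4|·|s^2 - 4s + 16|.
Restrict δ ≤ 1. Then |s + 4| < 1 gives |s| < 5, so by the triangle inequality |s^2 - 4s + 16| ≤ 5^2 + 4·5 + 16 = 61.
Hence |s^3 + 64| ≤ 61|s + 4|, which is < ε once |s + 4| < ε/61.
Take δ = min(1, ε/61). If 0 < |s + 4| < δ then both bounds hold and |s^3 + 64| ≤ 61|s + 4| < 61·(ε/61) = ε.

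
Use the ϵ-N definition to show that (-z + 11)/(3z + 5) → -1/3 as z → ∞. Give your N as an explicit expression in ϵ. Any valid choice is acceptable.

Let ϵ > 0 be given. We seek N > 0 such that z > N implies |(-z + 11)/(3z + 5) + 1/3| < ϵ.
(-z + 11)/(3z + 5) + 1/3 = (3(-z + 11) − (-1)(3z + 5)) / (3(3z + 5)) = 38/(3(3z + 5)).
For z > 0 we have 3z + 5 > 3z, so |(-z + 11)/(3z + 5) + 1/3| = 38/(3(3z + 5)) < 38/(3·3z) = (38/9)/z.
Thus |(-z + 11)/(3z + 5) + 1/3| < ϵ whenever z > (38/9)/ϵ.
Take N = (38/9)/ϵ. If z > N then |(-z + 11)/(3z + 5) + 1/3| < (38/9)/z < ϵ.

N = (38/9)/ϵ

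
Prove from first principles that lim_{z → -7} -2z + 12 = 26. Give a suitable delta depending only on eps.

Let eps > 0. We need delta > 0 so that 0 < |z + 7| < delta implies |(-2z + 12) − 26| < eps.
|(-2z + 12) − 26| = |-2z - 14| = 2|z + 7|.
Thus it suffices that |z + 7| < eps/2.
Take delta = eps/2. If 0 < |z + 7| < delta then |(-2z + 12) − 26| = 2|z + 7| < 2·(eps/2) = eps.

delta = eps/2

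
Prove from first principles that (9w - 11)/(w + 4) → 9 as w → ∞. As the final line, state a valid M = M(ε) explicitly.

Fix ε > 0. We seek M > 0 such that w > M implies |(9w - 11)/(w + 4) − 9| < ε.
(9w - 11)/(w + 4) − 9 = ((9w - 11) − 9(w + 4)) / ((w + 4)) = -47/((w + 4)).
For w > 0 we have w + 4 > w, so |(9w - 11)/(w + 4) − 9| = 47/((w + 4)) < 47/(w) = 47/w.
Thus |(9w - 11)/(w + 4) − 9| < ε whenever w > 47/ε.
Take M = 47/ε. If w > M then |(9w - 11)/(w + 4) − 9| < 47/w < ε.

M = 47/ε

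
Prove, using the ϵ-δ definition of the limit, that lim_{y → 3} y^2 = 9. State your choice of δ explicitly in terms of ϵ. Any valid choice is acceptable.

Fix ϵ > 0. We seek δ > 0 with 0 < |y − 3| < δ ⇒ |y^2 − 9| < ϵ.
Factor: y^2 − 9 = (y − 3)(y + 3), so |y^2 − 9| = |y − 3|·|y + 3|.
Impose δ ≤ 1 so that |y| < 4; then |y + 3| ≤ 7.
Hence |y^2 − 9| ≤ 7|y − 3|, which is < ϵ once |y − 3| < ϵ/7.
Take δ = min(1, ϵ/7). If 0 < |y − 3| < δ then both bounds hold and |y^2 − 9| ≤ 7|y − 3| < 7·(ϵ/7) = ϵ.

δ = min(1, ϵ/7)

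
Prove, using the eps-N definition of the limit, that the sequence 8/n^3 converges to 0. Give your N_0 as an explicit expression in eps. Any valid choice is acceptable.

Let eps > 0. For n ≥ 1, |8/n^3 − 0| = 8/n^3.
8/n^3 < eps ⇔ n^3 > 8/eps ⇔ n > (8/eps)^{1/3}.
Take N_0 = (8/eps)^{1/3}. Then n > N_0 implies 8/n^3 < eps.

N_0 = (8/eps)^{1/3}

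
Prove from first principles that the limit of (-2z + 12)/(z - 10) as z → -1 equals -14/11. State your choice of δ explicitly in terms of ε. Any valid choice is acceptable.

Let ε > 0 be given. We want δ > 0 with 0 < |z + 1| < δ ⇒ |(-2z + 12)/(z - 10) + 14/11| < ε.
Combining over a common denominator, (-2z + 12)/(z - 10) + 14/11 = [(-2z + 12)·(-11) − 14·(z - 10)] / [(-11)·(z - 10)] = 8(z + 1) / ((-11)(z - 10)).
So |(-2z + 12)/(z - 10) + 14/11| = 8|z + 1| / (11·|z − 10|).
Restrict δ ≤ 11/2. Then |z + 1| < 11/2 gives |z − 10| = |(z + 1) + (-11)| ≥ 11 − 11/2 = 11/2.
Hence |(-2z + 12)/(z - 10) + 14/11| < 8|z + 1|/(11·(11/2)) = (16/121)|z + 1|, which is < ε once |z + 1| < (121/16)ε.
Take δ = min(11/2, (121/16)ε). Then 0 < |z + 1| < δ forces both bounds, so |(-2z + 12)/(z - 10) + 14/11| < ε.

δ = min(11/2, (121/16)ε)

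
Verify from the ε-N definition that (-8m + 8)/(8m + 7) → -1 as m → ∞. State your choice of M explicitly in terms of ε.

M = (15/8)/ε

Suppose ε > 0. For m ≥ 1, |(-8m + 8)/(8m + 7) + 1| = |120|/(8(8m + 7)) = 120/(8(8m + 7)).
Since 8m + 7 ≥ 8m for m ≥ 1, this is ≤ 120/(8·8m) = (15/8)/m.
So |(-8m + 8)/(8m + 7) + 1| < ε whenever m > (15/8)/ε.
Take M = (15/8)/ε. If m > M then |(-8m + 8)/(8m + 7) + 1| ≤ (15/8)/m < ε.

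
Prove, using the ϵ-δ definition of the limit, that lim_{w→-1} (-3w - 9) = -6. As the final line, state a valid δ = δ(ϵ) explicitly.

Let ϵ > 0 be given. We need δ > 0 so that 0 < |w + 1| < δ implies |(-3w - 9) + 6| < ϵ.
|(-3w - 9) + 6| = |-3w - 3| = 3|w + 1|.
Thus it suffices that |w + 1| < ϵ/3.
Choosing δ = ϵ/3 gives |(-3w - 9) + 6| = 3|w + 1| < ϵ whenever |w + 1| < δ.

δ = ϵ/3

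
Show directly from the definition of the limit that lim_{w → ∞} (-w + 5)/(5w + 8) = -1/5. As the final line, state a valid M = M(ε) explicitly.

M = (33/25)/ε

Let ε > 0 be given. We seek M > 0 such that w > M implies |(-w + 5)/(5w + 8) + 1/5| < ε.
(-w + 5)/(5w + 8) + 1/5 = (5(-w + 5) − (-1)(5w + 8)) / (5(5w + 8)) = 33/(5(5w + 8)).
For w > 0 we have 5w + 8 > 5w, so |(-w + 5)/(5w + 8) + 1/5| = 33/(5(5w + 8)) < 33/(5·5w) = (33/25)/w.
Thus |(-w + 5)/(5w + 8) + 1/5| < ε whenever w > (33/25)/ε.
Take M = (33/25)/ε. If w > M then |(-w + 5)/(5w + 8) + 1/5| < (33/25)/w < ε.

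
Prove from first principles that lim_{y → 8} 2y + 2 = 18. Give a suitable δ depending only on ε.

Fix ε > 0. We need δ > 0 so that 0 < |y − 8| < δ implies |(2y + 2) − 18| < ε.
|(2y + 2) − 18| = |2y - 16| = 2|y − 8|.
So 2|y − 8| < ε exactly when |y − 8| < ε/2.
Take δ = ε/2. If 0 < |y − 8| < δ then |(2y + 2) − 18| = 2|y − 8| < 2·(ε/2) = ε.

δ = ε/2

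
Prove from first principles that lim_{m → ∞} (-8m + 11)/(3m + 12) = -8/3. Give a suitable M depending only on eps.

Fix eps > 0. For m ≥ 1, |(-8m + 11)/(3m + 12) + 8/3| = |129|/(3(3m + 12)) = 129/(3(3m + 12)).
Since 3m + 12 ≥ 3m for m ≥ 1, this is ≤ 129/(3·3m) = (43/3)/m.
So |(-8m + 11)/(3m + 12) + 8/3| < eps whenever m > (43/3)/eps.
Take M = (43/3)/eps. If m > M then |(-8m + 11)/(3m + 12) + 8/3| ≤ (43/3)/m < eps.

M = (43/3)/eps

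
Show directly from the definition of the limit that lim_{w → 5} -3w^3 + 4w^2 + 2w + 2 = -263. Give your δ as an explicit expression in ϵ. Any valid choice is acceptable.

δ = min(2, ϵ/277)

Suppose ϵ > 0. We want δ > 0 such that 0 < |w − 5| < δ implies |(-3w^3 + 4w^2 + 2w + 2) + 263| < ϵ.
(-3w^3 + 4w^2 + 2w + 2) + 263 = -3w^3 + 4w^2 + 2w + 265 = (w − 5)(-3w^2 - 11w - 53).
So |(-3w^3 + 4w^2 + 2w + 2) + 263| = |w − 5|·|-3w^2 - 11w - 53|.
Assume first that |w − 5| < 2, so |w| < 7. Then |-3w^2 - 11w - 53| ≤ 3·7^2 + 11·7 + 53 = 277.
Hence |(-3w^3 + 4w^2 + 2w + 2) + 263| ≤ 277|w − 5| < ϵ provided |w − 5| < ϵ/277.
Take δ = min(2, ϵ/277). Then 0 < |w − 5| < δ gives both |w − 5| < 2 and |w − 5| < ϵ/277, so |(-3w^3 + 4w^2 + 2w + 2) + 263| < ϵ.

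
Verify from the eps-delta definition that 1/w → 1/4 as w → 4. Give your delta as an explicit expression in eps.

delta = min(2, 8eps)

Let eps > 0. We seek delta > 0 such that 0 < |w − 4| < delta implies |1/w − (1/4)| < eps.
|1/w − (1/4)| = |4 − w|/(4·|w|) = |w − 4|/(4|w|).
Require delta ≤ 2 so that |w| > 4 − 2 = 2, hence 4|w| > 8.
Then |1/w − (1/4)| < |w − 4|/8, which is < eps when |w − 4| < 8eps.
Take delta = min(2, 8eps). Then 0 < |w − 4| < delta gives both |w − 4| < 2 and |w − 4| < 8eps, so |1/w − (1/4)| < eps.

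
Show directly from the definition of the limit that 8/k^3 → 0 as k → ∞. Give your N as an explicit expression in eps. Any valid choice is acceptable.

N = (8/eps)^{1/3}

Fix eps > 0. For k ≥ 1, |8/k^3 − 0| = 8/k^3.
8/k^3 < eps ⇔ k^3 > 8/eps ⇔ k > (8/eps)^{1/3}.
Take N = (8/eps)^{1/3}. Then k > N implies 8/k^3 < eps.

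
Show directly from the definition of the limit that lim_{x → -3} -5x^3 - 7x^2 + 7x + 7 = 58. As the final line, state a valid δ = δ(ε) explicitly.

Let ε > 0 be given. We want δ > 0 such that 0 < |x + 3| < δ implies |(-5x^3 - 7x^2 + 7x + 7) − 58| < ε.
(-5x^3 - 7x^2 + 7x + 7) − 58 = -5x^3 - 7x^2 + 7x - 51 = (x + 3)(-5x^2 + 8x - 17).
So |(-5x^3 - 7x^2 + 7x + 7) − 58| = |x + 3|·|-5x^2 + 8x - 17|.
Assume first that |x + 3| < 1, so |x| < 4. Then |-5x^2 + 8x - 17| ≤ 5·4^2 + 8·4 + 17 = 129.
Hence |(-5x^3 - 7x^2 + 7x + 7) − 58| ≤ 129|x + 3| < ε provided |x + 3| < ε/129.
Take δ = min(1, ε/129). Then 0 < |x + 3| < δ gives both |x + 3| < 1 and |x + 3| < ε/129, so |(-5x^3 - 7x^2 + 7x + 7) − 58| < ε.

δ = min(1, ε/129)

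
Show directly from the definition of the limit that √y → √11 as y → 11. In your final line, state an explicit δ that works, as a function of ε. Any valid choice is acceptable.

δ = min(11, √11·ε)

Let ε > 0 be given. We want δ > 0 such that 0 < |y − 11| < δ implies |√y − √11| < ε.
Multiplying by the conjugate, |√y − √11| = |y − 11|/(√y + √11).
Restrict δ ≤ 11 so that |y − 11| < 11 forces y > 0, and then √y + √11 > √11.
Hence |√y − √11| < |y − 11|/√11, which is < ε once |y − 11| < √11·ε.
Take δ = min(11, √11·ε). If 0 < |y − 11| < δ then y > 0 and |√y − √11| < |y − 11|/√11 < ε.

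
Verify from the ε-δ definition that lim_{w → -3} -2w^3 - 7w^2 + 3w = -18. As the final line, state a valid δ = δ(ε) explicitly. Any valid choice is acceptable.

δ = min(1, ε/42)

Let ε > 0 be given. We want δ > 0 such that 0 < |w + 3| < δ implies |(-2w^3 - 7w^2 + 3w) + 18| < ε.
(-2w^3 - 7w^2 + 3w) + 18 = -2w^3 - 7w^2 + 3w + 18 = (w + 3)(-2w^2 - w + 6).
So |(-2w^3 - 7w^2 + 3w) + 18| = |w + 3|·|-2w^2 - w + 6|.
Require δ ≤ 1. Then |w + 3| < 1 gives |w| < 4, and by the triangle inequality |-2w^2 - w + 6| ≤ 2·4^2 + 4 + 6 = 42.
Hence |(-2w^3 - 7w^2 + 3w) + 18| ≤ 42|w + 3| < ε provided |w + 3| < ε/42.
Take δ = min(1, ε/42). Then 0 < |w + 3| < δ gives both |w + 3| < 1 and |w + 3| < ε/42, so |(-2w^3 - 7w^2 + 3w) + 18| < ε.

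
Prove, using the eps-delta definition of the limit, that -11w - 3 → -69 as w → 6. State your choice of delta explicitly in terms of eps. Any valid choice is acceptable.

delta = eps/11

Suppose eps > 0. We need delta > 0 so that 0 < |w − 6| < delta implies |(-11w - 3) + 69| < eps.
|(-11w - 3) + 69| = |-11w + 66| = 11|w − 6|.
Thus it suffices that |w − 6| < eps/11.
Choosing delta = eps/11 gives |(-11w - 3) + 69| = 11|w − 6| < eps whenever |w − 6| < delta.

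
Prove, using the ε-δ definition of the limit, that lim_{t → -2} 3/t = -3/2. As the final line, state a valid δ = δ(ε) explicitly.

Let ε > 0. We seek δ > 0 such that 0 < |t + 2| < δ implies |3/t + 3/2| < ε.
|3/t + 3/2| = 3·|-2 − t|/(2·|t|) = 3|t + 2|/(2|t|).
Restrict δ ≤ 1. Then |t + 2| < 1 gives |t| > 1, so 2|t| > 2.
Then |3/t + 3/2| < 3|t + 2|/2, which is < ε when |t + 2| < (2/3)ε.
Take δ = min(1, (2/3)ε). Then 0 < |t + 2| < δ gives both |t + 2| < 1 and |t + 2| < (2/3)ε, so |3/t + 3/2| < ε.

δ = min(1, (2/3)ε)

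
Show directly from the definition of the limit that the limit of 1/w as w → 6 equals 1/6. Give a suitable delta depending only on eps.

Suppose eps > 0. We seek delta > 0 such that 0 < |w − 6| < delta implies |1/w − (1/6)| < eps.
|1/w − (1/6)| = |6 − w|/(6·|w|) = |w − 6|/(6|w|).
Restrict delta ≤ 3. Then |w − 6| < 3 gives |w| > 3, so 6|w| > 18.
Then |1/w − (1/6)| < |w − 6|/18, which is < eps when |w − 6| < 18eps.
Take delta = min(3, 18eps). Then 0 < |w − 6| < delta gives both |w − 6| < 3 and |w − 6| < 18eps, so |1/w − (1/6)| < eps.

delta = min(3, 18eps)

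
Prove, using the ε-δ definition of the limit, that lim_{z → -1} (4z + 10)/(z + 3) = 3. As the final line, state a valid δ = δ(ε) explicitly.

δ = min(1, ε)

Fix ε > 0. We want δ > 0 with 0 < |z + 1| < δ ⇒ |(4z + 10)/(z + 3) − 3| < ε.
Combining over a common denominator, (4z + 10)/(z + 3) − 3 = [(4z + 10)·2 − 6·(z + 3)] / [2·(z + 3)] = 2(z + 1) / (2(z + 3)).
So |(4z + 10)/(z + 3) − 3| = 2|z + 1| / (2·|z + 3|).
Require δ ≤ 1, so |z + 3| ≥ |2| − |z + 1| > 2 − 1 = 1.
Hence |(4z + 10)/(z + 3) − 3| < 2|z + 1|/(2·1) = |z + 1|, which is < ε once |z + 1| < ε.
Take δ = min(1, ε). Then 0 < |z + 1| < δ forces both bounds, so |(4z + 10)/(z + 3) − 3| < ε.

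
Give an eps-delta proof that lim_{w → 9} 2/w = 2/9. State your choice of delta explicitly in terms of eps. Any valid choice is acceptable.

delta = min(9/2, (81/4)eps)

Let eps > 0. We seek delta > 0 such that 0 < |w − 9| < delta implies |2/w − (2/9)| < eps.
|2/w − (2/9)| = 2·|9 − w|/(9·|w|) = 2|w − 9|/(9|w|).
Restrict delta ≤ 9/2. Then |w − 9| < 9/2 gives |w| > 9/2, so 9|w| > 81/2.
Then |2/w − (2/9)| < 2|w − 9|/(81/2), which is < eps when |w − 9| < (81/4)eps.
Take delta = min(9/2, (81/4)eps). Then 0 < |w − 9| < delta gives both |w − 9| < 9/2 and |w − 9| < (81/4)eps, so |2/w − (2/9)| < eps.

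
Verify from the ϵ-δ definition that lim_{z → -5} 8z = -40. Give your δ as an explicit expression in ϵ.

Fix ϵ > 0. We need δ > 0 so that 0 < |z + 5| < δ implies |(8z) + 40| < ϵ.
|(8z) + 40| = |8z + 40| = 8|z + 5|.
Thus it suffices that |z + 5| < ϵ/8.
Choosing δ = ϵ/8 gives |(8z) + 40| = 8|z + 5| < ϵ whenever |z + 5| < δ.

δ = ϵ/8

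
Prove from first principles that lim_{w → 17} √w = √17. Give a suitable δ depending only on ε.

Let ε > 0 be given. We want δ > 0 such that 0 < |w − 17| < δ implies |√w − √17| < ε.
Multiplying by the conjugate, |√w − √17| = |w − 17|/(√w + √17).
Restrict δ ≤ 17 so that |w − 17| < 17 forces w > 0, and then √w + √17 > √17.
Hence |√w − √17| < |w − 17|/√17, which is < ε once |w − 17| < √17·ε.
Take δ = min(17, √17·ε). If 0 < |w − 17| < δ then w > 0 and |√w − √17| < |w − 17|/√17 < ε.

δ = min(17, √17·ε)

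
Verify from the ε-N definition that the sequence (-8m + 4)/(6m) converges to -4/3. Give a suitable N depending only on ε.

N = (2/3)/ε

Fix ε > 0. For m ≥ 1, |(-8m + 4)/(6m) + 4/3| = |24|/(6(6m)) = 24/(6(6m)).
Since 6m ≥ 6m for m ≥ 1, this is ≤ 24/(6·6m) = (2/3)/m.
So |(-8m + 4)/(6m) + 4/3| < ε whenever m > (2/3)/ε.
Take N = (2/3)/ε. If m > N then |(-8m + 4)/(6m) + 4/3| ≤ (2/3)/m < ε.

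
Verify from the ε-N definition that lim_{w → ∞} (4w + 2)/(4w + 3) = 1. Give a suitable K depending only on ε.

K = (1/4)/ε

Let ε > 0 be given. We seek K > 0 such that w > K implies |(4w + 2)/(4w + 3) − 1| < ε.
(4w + 2)/(4w + 3) − 1 = (4(4w + 2) − 4(4w + 3)) / (4(4w + 3)) = -4/(4(4w + 3)).
For w > 0 we have 4w + 3 > 4w, so |(4w + 2)/(4w + 3) − 1| = 4/(4(4w + 3)) < 4/(4·4w) = (1/4)/w.
Thus |(4w + 2)/(4w + 3) − 1| < ε whenever w > (1/4)/ε.
Take K = (1/4)/ε. If w > K then |(4w + 2)/(4w + 3) − 1| < (1/4)/w < ε.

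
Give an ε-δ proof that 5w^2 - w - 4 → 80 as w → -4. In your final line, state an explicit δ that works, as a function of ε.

Let ε > 0 be given. We want δ > 0 such that 0 < |w + 4| < δ implies |(5w^2 - w - 4) − 80| < ε.
(5w^2 - w - 4) − 80 = 5w^2 - w - 84 = (w + 4)(5w - 21).
So |(5w^2 - w - 4) − 80| = |w + 4|·|5w - 21|.
Assume first that |w + 4| < 2, so |w| < 6. Then |5w - 21| ≤ 5·6 + 21 = 51.
Hence |(5w^2 - w - 4) − 80| ≤ 51|w + 4| < ε provided |w + 4| < ε/51.
Choosing δ = min(2, ε/51) ensures both conditions, hence |(5w^2 - w - 4) − 80| < ε.

δ = min(2, ε/51)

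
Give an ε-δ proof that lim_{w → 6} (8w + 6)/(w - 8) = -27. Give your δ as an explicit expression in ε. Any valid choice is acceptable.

δ = min(1, (1/35)ε)

Let ε > 0. We want δ > 0 with 0 < |w − 6| < δ ⇒ |(8w + 6)/(w - 8) + 27| < ε.
Combining over a common denominator, (8w + 6)/(w - 8) + 27 = [(8w + 6)·(-2) − 54·(w - 8)] / [(-2)·(w - 8)] = -70(w − 6) / ((-2)(w - 8)).
So |(8w + 6)/(w - 8) + 27| = 70|w − 6| / (2·|w − 8|).
Require δ ≤ 1, so |w − 8| ≥ |-2| − |w − 6| > 2 − 1 = 1.
Hence |(8w + 6)/(w - 8) + 27| < 70|w − 6|/(2·1) = 35|w − 6|, which is < ε once |w − 6| < (1/35)ε.
Take δ = min(1, (1/35)ε). Then 0 < |w − 6| < δ forces both bounds, so |(8w + 6)/(w - 8) + 27| < ε.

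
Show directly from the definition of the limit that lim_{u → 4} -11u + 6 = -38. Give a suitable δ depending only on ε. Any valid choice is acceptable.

Suppose ε > 0. We need δ > 0 so that 0 < |u − 4| < δ implies |(-11u + 6) + 38| < ε.
|(-11u + 6) + 38| = |-11u + 44| = 11|u − 4|.
So 11|u − 4| < ε exactly when |u − 4| < ε/11.
Choosing δ = ε/11 gives |(-11u + 6) + 38| = 11|u − 4| < ε whenever |u − 4| < δ.

δ = ε/11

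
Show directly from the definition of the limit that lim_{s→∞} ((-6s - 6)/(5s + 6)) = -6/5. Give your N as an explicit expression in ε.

Fix ε > 0. We seek N > 0 such that s > N implies |(-6s - 6)/(5s + 6) + 6/5| < ε.
(-6s - 6)/(5s + 6) + 6/5 = (5(-6s - 6) − (-6)(5s + 6)) / (5(5s + 6)) = 6/(5(5s + 6)).
For s > 0 we have 5s + 6 > 5s, so |(-6s - 6)/(5s + 6) + 6/5| = 6/(5(5s + 6)) < 6/(5·5s) = (6/25)/s.
Thus |(-6s - 6)/(5s + 6) + 6/5| < ε whenever s > (6/25)/ε.
Take N = (6/25)/ε. If s > N then |(-6s - 6)/(5s + 6) + 6/5| < (6/25)/s < ε.

N = (6/25)/ε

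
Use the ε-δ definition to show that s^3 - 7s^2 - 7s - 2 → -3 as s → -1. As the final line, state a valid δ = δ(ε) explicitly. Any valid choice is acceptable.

δ = min(1, ε/21)

Suppose ε > 0. We want δ > 0 such that 0 < |s + 1| < δ implies |(s^3 - 7s^2 - 7s - 2) + 3| < ε.
(s^3 - 7s^2 - 7s - 2) + 3 = s^3 - 7s^2 - 7s + 1 = (s + 1)(s^2 - 8s + 1).
So |(s^3 - 7s^2 - 7s - 2) + 3| = |s + 1|·|s^2 - 8s + 1|.
Require δ ≤ 1. Then |s + 1| < 1 gives |s| < 2, and by the triangle inequality |s^2 - 8s + 1| ≤ 2^2 + 8·2 + 1 = 21.
Hence |(s^3 - 7s^2 - 7s - 2) + 3| ≤ 21|s + 1| < ε provided |s + 1| < ε/21.
Choosing δ = min(1, ε/21) ensures both conditions, hence |(s^3 - 7s^2 - 7s - 2) + 3| < ε.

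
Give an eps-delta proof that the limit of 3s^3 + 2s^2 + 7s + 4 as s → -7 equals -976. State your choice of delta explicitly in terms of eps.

delta = min(2, eps/554)

Let eps > 0 be given. We want delta > 0 such that 0 < |s + 7| < delta implies |(3s^3 + 2s^2 + 7s + 4) + 976| < eps.
(3s^3 + 2s^2 + 7s + 4) + 976 = 3s^3 + 2s^2 + 7s + 980 = (s + 7)(3s^2 - 19s + 140).
So |(3s^3 + 2s^2 + 7s + 4) + 976| = |s + 7|·|3s^2 - 19s + 140|.
Require delta ≤ 2. Then |s + 7| < 2 gives |s| < 9, and by the triangle inequality |3s^2 - 19s + 140| ≤ 3·9^2 + 19·9 + 140 = 554.
Hence |(3s^3 + 2s^2 + 7s + 4) + 976| ≤ 554|s + 7| < eps provided |s + 7| < eps/554.
Choosing delta = min(2, eps/554) ensures both conditions, hence |(3s^3 + 2s^2 + 7s + 4) + 976| < eps.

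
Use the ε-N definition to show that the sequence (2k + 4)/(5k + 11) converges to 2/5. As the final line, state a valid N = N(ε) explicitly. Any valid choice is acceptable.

Suppose ε > 0. For k ≥ 1, |(2k + 4)/(5k + 11) − (2/5)| = |-2|/(5(5k + 11)) = 2/(5(5k + 11)).
Since 5k + 11 ≥ 5k for k ≥ 1, this is ≤ 2/(5·5k) = (2/25)/k.
So |(2k + 4)/(5k + 11) − (2/5)| < ε whenever k > (2/25)/ε.
Take N = (2/25)/ε. If k > N then |(2k + 4)/(5k + 11) − (2/5)| ≤ (2/25)/k < ε.

N = (2/25)/ε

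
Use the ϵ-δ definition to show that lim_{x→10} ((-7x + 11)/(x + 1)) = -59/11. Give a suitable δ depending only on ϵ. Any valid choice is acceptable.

δ = min(11/2, (121/36)ϵ)

Fix ϵ > 0. We want δ > 0 with 0 < |x − 10| < δ ⇒ |(-7x + 11)/(x + 1) + 59/11| < ϵ.
Combining over a common denominator, (-7x + 11)/(x + 1) + 59/11 = [(-7x + 11)·11 − (-59)·(x + 1)] / [11·(x + 1)] = -18(x − 10) / (11(x + 1)).
So |(-7x + 11)/(x + 1) + 59/11| = 18|x − 10| / (11·|x + 1|).
Require δ ≤ 11/2, so |x + 1| ≥ |11| − |x − 10| > 11 − 11/2 = 11/2.
Hence |(-7x + 11)/(x + 1) + 59/11| < 18|x − 10|/(11·(11/2)) = (36/121)|x − 10|, which is < ϵ once |x − 10| < (121/36)ϵ.
Take δ = min(11/2, (121/36)ϵ). Then 0 < |x − 10| < δ forces both bounds, so |(-7x + 11)/(x + 1) + 59/11| < ϵ.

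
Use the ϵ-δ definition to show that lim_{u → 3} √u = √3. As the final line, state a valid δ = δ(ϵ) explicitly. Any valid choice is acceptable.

Suppose ϵ > 0. We want δ > 0 such that 0 < |u − 3| < δ implies |√u − √3| < ϵ.
Rationalise: √u − √3 = (u − 3)/(√u + √3), so |√u − √3| = |u − 3|/(√u + √3).
Restrict δ ≤ 3 so that |u − 3| < 3 forces u > 0, and then √u + √3 > √3.
Hence |√u − √3| < |u − 3|/√3, which is < ϵ once |u − 3| < √3·ϵ.
Take δ = min(3, √3·ϵ). If 0 < |u − 3| < δ then u > 0 and |√u − √3| < |u − 3|/√3 < ϵ.

δ = min(3, √3·ϵ)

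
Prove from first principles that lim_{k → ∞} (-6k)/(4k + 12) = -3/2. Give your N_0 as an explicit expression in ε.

Let ε > 0. For k ≥ 1, |(-6k)/(4k + 12) + 3/2| = |72|/(4(4k + 12)) = 72/(4(4k + 12)).
Since 4k + 12 ≥ 4k for k ≥ 1, this is ≤ 72/(4·4k) = (9/2)/k.
So |(-6k)/(4k + 12) + 3/2| < ε whenever k > (9/2)/ε.
Take N_0 = (9/2)/ε. If k > N_0 then |(-6k)/(4k + 12) + 3/2| ≤ (9/2)/k < ε.

N_0 = (9/2)/ε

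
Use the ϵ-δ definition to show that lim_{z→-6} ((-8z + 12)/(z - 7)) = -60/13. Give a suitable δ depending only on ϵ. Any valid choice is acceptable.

δ = min(13/2, (169/88)ϵ)

Fix ϵ > 0. We want δ > 0 with 0 < |z + 6| < δ ⇒ |(-8z + 12)/(z - 7) + 60/13| < ϵ.
Combining over a common denominator, (-8z + 12)/(z - 7) + 60/13 = [(-8z + 12)·(-13) − 60·(z - 7)] / [(-13)·(z - 7)] = 44(z + 6) / ((-13)(z - 7)).
So |(-8z + 12)/(z - 7) + 60/13| = 44|z + 6| / (13·|z − 7|).
Restrict δ ≤ 13/2. Then |z + 6| < 13/2 gives |z − 7| = |(z + 6) + (-13)| ≥ 13 − 13/2 = 13/2.
Hence |(-8z + 12)/(z - 7) + 60/13| < 44|z + 6|/(13·(13/2)) = (88/169)|z + 6|, which is < ϵ once |z + 6| < (169/88)ϵ.
Take δ = min(13/2, (169/88)ϵ). Then 0 < |z + 6| < δ forces both bounds, so |(-8z + 12)/(z - 7) + 60/13| < ϵ.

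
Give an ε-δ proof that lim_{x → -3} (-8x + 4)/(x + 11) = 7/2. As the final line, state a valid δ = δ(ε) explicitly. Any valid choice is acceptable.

Let ε > 0. We want δ > 0 with 0 < |x + 3| < δ ⇒ |(-8x + 4)/(x + 11) − (7/2)| < ε.
Combining over a common denominator, (-8x + 4)/(x + 11) − (7/2) = [(-8x + 4)·8 − 28·(x + 11)] / [8·(x + 11)] = -92(x + 3) / (8(x + 11)).
So |(-8x + 4)/(x + 11) − (7/2)| = 92|x + 3| / (8·|x + 11|).
Restrict δ ≤ 4. Then |x + 3| < 4 gives |x + 11| = |(x + 3) + 8| ≥ 8 − 4 = 4.
Hence |(-8x + 4)/(x + 11) − (7/2)| < 92|x + 3|/(8·4) = (23/8)|x + 3|, which is < ε once |x + 3| < (8/23)ε.
Take δ = min(4, (8/23)ε). Then 0 < |x + 3| < δ forces both bounds, so |(-8x + 4)/(x + 11) − (7/2)| < ε.

δ = min(4, (8/23)ε)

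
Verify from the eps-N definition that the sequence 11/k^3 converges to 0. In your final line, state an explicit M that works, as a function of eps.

M = (11/eps)^{1/3}

Let eps > 0 be given. For k ≥ 1, |11/k^3 − 0| = 11/k^3.
11/k^3 < eps ⇔ k^3 > 11/eps ⇔ k > (11/eps)^{1/3}.
Take M = (11/eps)^{1/3}. Then k > M implies 11/k^3 < eps.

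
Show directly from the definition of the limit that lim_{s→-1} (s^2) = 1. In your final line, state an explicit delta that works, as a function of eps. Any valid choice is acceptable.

delta = min(2, eps/4)

Fix eps > 0. We seek delta > 0 with 0 < |s + 1| < delta ⇒ |s^2 − 1| < eps.
Factor: s^2 − 1 = (s + 1)(s - 1), so |s^2 − 1| = |s + 1|·|s - 1|.
Restrict delta ≤ 2. Then |s + 1| < 2 gives |s| < 3, so by the triangle inequality |s - 1| ≤ 3 + 1 = 4.
Hence |s^2 − 1| ≤ 4|s + 1|, which is < eps once |s + 1| < eps/4.
Take delta = min(2, eps/4). If 0 < |s + 1| < delta then both bounds hold and |s^2 − 1| ≤ 4|s + 1| < 4·(eps/4) = eps.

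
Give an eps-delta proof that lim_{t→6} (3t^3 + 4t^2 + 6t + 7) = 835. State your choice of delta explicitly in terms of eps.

Let eps > 0 be given. We want delta > 0 such that 0 < |t − 6| < delta implies |(3t^3 + 4t^2 + 6t + 7) − 835| < eps.
(3t^3 + 4t^2 + 6t + 7) − 835 = 3t^3 + 4t^2 + 6t - 828 = (t − 6)(3t^2 + 22t + 138).
So |(3t^3 + 4t^2 + 6t + 7) − 835| = |t − 6|·|3t^2 + 22t + 138|.
Require delta ≤ 1. Then |t − 6| < 1 gives |t| < 7, and by the triangle inequality |3t^2 + 22t + 138| ≤ 3·7^2 + 22·7 + 138 = 439.
Hence |(3t^3 + 4t^2 + 6t + 7) − 835| ≤ 439|t − 6| < eps provided |t − 6| < eps/439.
Choosing delta = min(1, eps/439) ensures both conditions, hence |(3t^3 + 4t^2 + 6t + 7) − 835| < eps.

delta = min(1, eps/439)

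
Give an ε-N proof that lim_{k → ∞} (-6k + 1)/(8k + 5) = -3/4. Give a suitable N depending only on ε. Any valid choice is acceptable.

N = (19/32)/ε

Suppose ε > 0. For k ≥ 1, |(-6k + 1)/(8k + 5) + 3/4| = |38|/(8(8k + 5)) = 38/(8(8k + 5)).
Since 8k + 5 ≥ 8k for k ≥ 1, this is ≤ 38/(8·8k) = (19/32)/k.
So |(-6k + 1)/(8k + 5) + 3/4| < ε whenever k > (19/32)/ε.
Take N = (19/32)/ε. If k > N then |(-6k + 1)/(8k + 5) + 3/4| ≤ (19/32)/k < ε.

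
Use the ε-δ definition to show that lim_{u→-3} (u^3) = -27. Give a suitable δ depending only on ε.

Fix ε > 0. We seek δ > 0 with 0 < |u + 3| < δ ⇒ |u^3 + 27| < ε.
Factor: u^3 + 27 = (u + 3)(u^2 - 3u + 9), so |u^3 + 27| = |u + 3|·|u^2 - 3u + 9|.
Restrict δ ≤ 2. Then |u + 3| < 2 gives |u| < 5, so by the triangle inequality |u^2 - 3u + 9| ≤ 5^2 + 3·5 + 9 = 49.
Hence |u^3 + 27| ≤ 49|u + 3|, which is < ε once |u + 3| < ε/49.
Take δ = min(2, ε/49). If 0 < |u + 3| < δ then both bounds hold and |u^3 + 27| ≤ 49|u + 3| < 49·(ε/49) = ε.

δ = min(2, ε/49)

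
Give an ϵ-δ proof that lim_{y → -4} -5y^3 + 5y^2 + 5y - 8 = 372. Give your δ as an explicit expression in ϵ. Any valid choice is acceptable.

δ = min(1, ϵ/345)

Fix ϵ > 0. We want δ > 0 such that 0 < |y + 4| < δ implies |(-5y^3 + 5y^2 + 5y - 8) − 372| < ϵ.
(-5y^3 + 5y^2 + 5y - 8) − 372 = -5y^3 + 5y^2 + 5y - 380 = (y + 4)(-5y^2 + 25y - 95).
So |(-5y^3 + 5y^2 + 5y - 8) − 372| = |y + 4|·|-5y^2 + 25y - 95|.
Require δ ≤ 1. Then |y + 4| < 1 gives |y| < 5, and by the triangle inequality |-5y^2 + 25y - 95| ≤ 5·5^2 + 25·5 + 95 = 345.
Hence |(-5y^3 + 5y^2 + 5y - 8) − 372| ≤ 345|y + 4| < ϵ provided |y + 4| < ϵ/345.
Take δ = min(1, ϵ/345). Then 0 < |y + 4| < δ gives both |y + 4| < 1 and |y + 4| < ϵ/345, so |(-5y^3 + 5y^2 + 5y - 8) − 372| < ϵ.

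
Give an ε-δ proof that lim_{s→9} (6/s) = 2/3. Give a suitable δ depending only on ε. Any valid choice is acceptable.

Let ε > 0 be given. We seek δ > 0 such that 0 < |s − 9| < δ implies |6/s − (2/3)| < ε.
|6/s − (2/3)| = 6·|9 − s|/(9·|s|) = 6|s − 9|/(9|s|).
Require δ ≤ 9/2 so that |s| > 9 − 9/2 = 9/2, hence 9|s| > 81/2.
Then |6/s − (2/3)| < 6|s − 9|/(81/2), which is < ε when |s − 9| < (27/4)ε.
Take δ = min(9/2, (27/4)ε). Then 0 < |s − 9| < δ gives both |s − 9| < 9/2 and |s − 9| < (27/4)ε, so |6/s − (2/3)| < ε.

δ = min(9/2, (27/4)ε)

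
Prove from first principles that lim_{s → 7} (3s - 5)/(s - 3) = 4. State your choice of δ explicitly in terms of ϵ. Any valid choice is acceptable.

Suppose ϵ > 0. We want δ > 0 with 0 < |s − 7| < δ ⇒ |(3s - 5)/(s - 3) − 4| < ϵ.
Combining over a common denominator, (3s - 5)/(s - 3) − 4 = [(3s - 5)·4 − 16·(s - 3)] / [4·(s - 3)] = -4(s − 7) / (4(s - 3)).
So |(3s - 5)/(s - 3) − 4| = 4|s − 7| / (4·|s − 3|).
Restrict δ ≤ 2. Then |s − 7| < 2 gives |s − 3| = |(s − 7) + 4| ≥ 4 − 2 = 2.
Hence |(3s - 5)/(s - 3) − 4| < 4|s − 7|/(4·2) = (1/2)|s − 7|, which is < ϵ once |s − 7| < 2ϵ.
Take δ = min(2, 2ϵ). Then 0 < |s − 7| < δ forces both bounds, so |(3s - 5)/(s - 3) − 4| < ϵ.

δ = min(2, 2ϵ)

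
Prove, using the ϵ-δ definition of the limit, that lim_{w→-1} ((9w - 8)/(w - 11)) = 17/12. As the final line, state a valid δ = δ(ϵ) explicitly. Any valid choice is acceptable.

Suppose ϵ > 0. We want δ > 0 with 0 < |w + 1| < δ ⇒ |(9w - 8)/(w - 11) − (17/12)| < ϵ.
Combining over a common denominator, (9w - 8)/(w - 11) − (17/12) = [(9w - 8)·(-12) − (-17)·(w - 11)] / [(-12)·(w - 11)] = -91(w + 1) / ((-12)(w - 11)).
So |(9w - 8)/(w - 11) − (17/12)| = 91|w + 1| / (12·|w − 11|).
Restrict δ ≤ 6. Then |w + 1| < 6 gives |w − 11| = |(w + 1) + (-12)| ≥ 12 − 6 = 6.
Hence |(9w - 8)/(w - 11) − (17/12)| < 91|w + 1|/(12·6) = (91/72)|w + 1|, which is < ϵ once |w + 1| < (72/91)ϵ.
Take δ = min(6, (72/91)ϵ). Then 0 < |w + 1| < δ forces both bounds, so |(9w - 8)/(w - 11) − (17/12)| < ϵ.

δ = min(6, (72/91)ϵ)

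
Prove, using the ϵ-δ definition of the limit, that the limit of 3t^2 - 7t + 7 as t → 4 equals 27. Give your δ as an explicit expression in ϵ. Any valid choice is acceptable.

δ = min(1, ϵ/20)

Suppose ϵ > 0. We want δ > 0 such that 0 < |t − 4| < δ implies |(3t^2 - 7t + 7) − 27| < ϵ.
(3t^2 - 7t + 7) − 27 = 3t^2 - 7t - 20 = (t − 4)(3t + 5).
So |(3t^2 - 7t + 7) − 27| = |t − 4|·|3t + 5|.
Require δ ≤ 1. Then |t − 4| < 1 gives |t| < 5, and by the triangle inequality |3t + 5| ≤ 3·5 + 5 = 20.
Hence |(3t^2 - 7t + 7) − 27| ≤ 20|t − 4| < ϵ provided |t − 4| < ϵ/20.
Take δ = min(1, ϵ/20). Then 0 < |t − 4| < δ gives both |t − 4| < 1 and |t − 4| < ϵ/20, so |(3t^2 - 7t + 7) − 27| < ϵ.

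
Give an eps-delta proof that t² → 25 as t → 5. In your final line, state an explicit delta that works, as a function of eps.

Let eps > 0. We seek delta > 0 with 0 < |t − 5| < delta ⇒ |t² − 25| < eps.
Factor: t² − 25 = (t − 5)(t + 5), so |t² − 25| = |t − 5|·|t + 5|.
Restrict delta ≤ 1. Then |t − 5| < 1 gives |t| < 6, so by the triangle inequality |t + 5| ≤ 6 + 5 = 11.
Hence |t² − 25| ≤ 11|t − 5|, which is < eps once |t − 5| < eps/11.
Take delta = min(1, eps/11). If 0 < |t − 5| < delta then both bounds hold and |t² − 25| ≤ 11|t − 5| < 11·(eps/11) = eps.

delta = min(1, eps/11)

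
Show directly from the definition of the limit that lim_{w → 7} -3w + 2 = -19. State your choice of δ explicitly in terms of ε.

Fix ε > 0. We need δ > 0 so that 0 < |w − 7| < δ implies |(-3w + 2) + 19| < ε.
|(-3w + 2) + 19| = |-3w + 21| = 3|w − 7|.
Thus it suffices that |w − 7| < ε/3.
Choosing δ = ε/3 gives |(-3w + 2) + 19| = 3|w − 7| < ε whenever |w − 7| < δ.

δ = ε/3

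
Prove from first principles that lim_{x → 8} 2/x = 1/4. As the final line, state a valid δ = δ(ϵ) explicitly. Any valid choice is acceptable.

δ = min(4, 16ϵ)

Let ϵ > 0 be given. We seek δ > 0 such that 0 < |x − 8| < δ implies |2/x − (1/4)| < ϵ.
|2/x − (1/4)| = 2·|8 − x|/(8·|x|) = 2|x − 8|/(8|x|).
Require δ ≤ 4 so that |x| > 8 − 4 = 4, hence 8|x| > 32.
Then |2/x − (1/4)| < 2|x − 8|/32, which is < ϵ when |x − 8| < 16ϵ.
Take δ = min(4, 16ϵ). Then 0 < |x − 8| < δ gives both |x − 8| < 4 and |x − 8| < 16ϵ, so |2/x − (1/4)| < ϵ.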